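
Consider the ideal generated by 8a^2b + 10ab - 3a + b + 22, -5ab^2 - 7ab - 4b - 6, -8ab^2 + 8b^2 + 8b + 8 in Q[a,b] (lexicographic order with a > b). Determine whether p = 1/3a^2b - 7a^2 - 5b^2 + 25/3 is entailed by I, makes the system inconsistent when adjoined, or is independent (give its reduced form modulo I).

Adjoining 1/3a^2b - 7a^2 - 5b^2 + 25/3 makes the ideal the whole ring: the system is inconsistent.

First compute the reduced Gröbner basis of I by Buchberger's algorithm.
f_1 = 8a^2b + 10ab - 3a + b + 22, LT = a^2b.
f_2 = -5ab^2 - 7ab - 4b - 6, LT = ab^2.
f_3 = -8ab^2 + 8b^2 + 8b + 8, LT = ab^2.

S(f_1,f_2): lcm = a^2b^2. S = -7/5a^2b + 5/4ab^2 - 47/40ab - 6/5a + 1/8b^2 + 11/4b.
  leading term a^2b: subtract (-7/40)·f_1 from -7/5a^2b + 5/4ab^2 - 47/40ab - 6/5a + 1/8b^2 + 11/4b → 5/4ab^2 + 23/40ab - 69/40a + 1/8b^2 + 117/40b + 77/20
  leading term ab^2: subtract (-1/4)·f_2 from 5/4ab^2 + 23/40ab - 69/40a + 1/8b^2 + 117/40b + 77/20 → -47/40ab - 69/40a + 1/8b^2 + 77/40b + 47/20
  leading term ab: no divisor's leading term divides it; move -47/40ab to the remainder.
  leading term a: no divisor's leading term divides it; move -69/40a to the remainder.
  leading term b^2: no divisor's leading term divides it; move 1/8b^2 to the remainder.
  leading term b: no divisor's leading term divides it; move 77/40b to the remainder.
  leading term 1: no divisor's leading term divides it; move 47/20 to the remainder.
  remainder -47/40ab - 69/40a + 1/8b^2 + 77/40b + 47/20 ≠ 0; add h_4 = -47/40ab - 69/40a + 1/8b^2 + 77/40b + 47/20 to the basis.

S(f_1,f_3): lcm = a^2b^2. S = 9/4ab^2 + 5/8ab + a + 1/8b^2 + 11/4b.
  leading term ab^2: subtract (-9/20)·f_2 from 9/4ab^2 + 5/8ab + a + 1/8b^2 + 11/4b → -101/40ab + a + 1/8b^2 + 19/20b - 27/10
  leading term ab: subtract (101/47)·h_4 from -101/40ab + a + 1/8b^2 + 19/20b - 27/10 → 8849/1880a - 27/188b^2 - 5991/1880b - 31/4
  leading term a: no divisor's leading term divides it; move 8849/1880a to the remainder.
  leading term b^2: no divisor's leading term divides it; move -27/188b^2 to the remainder.
  leading term b: no divisor's leading term divides it; move -5991/1880b to the remainder.
  leading term 1: no divisor's leading term divides it; move -31/4 to the remainder.
  remainder 8849/1880a - 27/188b^2 - 5991/1880b - 31/4 ≠ 0; add h_5 = 8849/1880a - 27/188b^2 - 5991/1880b - 31/4 to the basis.

S(f_2,f_3): lcm = ab^2. S = 7/5ab + b^2 + 9/5b + 11/5.
  leading term ab: subtract (-56/47)·h_4 from 7/5ab + b^2 + 9/5b + 11/5 → -483/235a + 54/47b^2 + 962/235b + 5
  leading term a: subtract (-3864/8849)·h_5 from -483/235a + 54/47b^2 + 962/235b + 5 → 9612/8849b^2 + 23911/8849b + 14299/8849
  leading term b^2: no divisor's leading term divides it; move 9612/8849b^2 to the remainder.
  leading term b: no divisor's leading term divides it; move 23911/8849b to the remainder.
  leading term 1: no divisor's leading term divides it; move 14299/8849 to the remainder.
  remainder 9612/8849b^2 + 23911/8849b + 14299/8849 ≠ 0; add h_6 = 9612/8849b^2 + 23911/8849b + 14299/8849 to the basis.

S(f_1,h_4): lcm = a^2b. S = -69/47a^2 + 5/47ab^2 + 543/188ab + 13/8a + 1/8b + 11/4.
  leading term a^2: subtract (-2760/8849a)·h_5 from -69/47a^2 + 5/47ab^2 + 543/188ab + 13/8a + 1/8b + 11/4 → 545/8849ab^2 + 67053/35396ab - 56083/70792a + 1/8b + 11/4
  leading term ab^2: subtract (-109/8849)·f_2 from 545/8849ab^2 + 67053/35396ab - 56083/70792a + 1/8b + 11/4 → 64001/35396ab - 56083/70792a + 5361/70792b + 94723/35396
  leading term ab: subtract (-640010/415903)·h_4 from 64001/35396ab - 56083/70792a + 5361/70792b + 94723/35396 → -11468039/3327224a + 320005/1663612b^2 + 10108121/3327224b + 222725/35396
  leading term a: subtract (-57340195/78304801)·h_5 from -11468039/3327224a + 320005/1663612b^2 + 10108121/3327224b + 222725/35396 → 6827335/78304801b^2 + 55164205/78304801b + 48336870/78304801
  leading term b^2: subtract (6827335/85056588)·h_6 from 6827335/78304801b^2 + 55164205/78304801b + 48336870/78304801 → 41472475/85056588b + 41472475/85056588
  leading term b: no divisor's leading term divides it; move 41472475/85056588b to the remainder.
  leading term 1: no divisor's leading term divides it; move 41472475/85056588 to the remainder.
  remainder 41472475/85056588b + 41472475/85056588 ≠ 0; add h_7 = 41472475/85056588b + 41472475/85056588 to the basis.

The other S-polynomials (S(f_2,h_4), S(f_3,h_4), S(f_1,h_5), S(f_2,h_5), S(f_3,h_5), S(h_4,h_5), S(f_1,h_6), S(f_2,h_6), S(f_3,h_6), S(h_4,h_6), S(h_5,h_6), S(f_1,h_7), S(f_2,h_7), S(f_3,h_7), S(h_4,h_7), S(h_5,h_7), S(h_6,h_7)) all reduce to 0 modulo the current basis, so we have a Gröbner basis.
Inter-reduce: drop elements whose leading term is divisible by another's, tail-reduce, and make monic.
Reduced Gröbner basis: {a - 1, b + 1}.
Label its elements g_1 = a - 1, g_2 = b + 1.

Reduce p = 1/3a^2b - 7a^2 - 5b^2 + 25/3 modulo G:
  leading term a^2b: subtract (1/3ab)·g_1 from 1/3a^2b - 7a^2 - 5b^2 + 25/3 → -7a^2 + 1/3ab - 5b^2 + 25/3
  leading term a^2: subtract (-7a)·g_1 from -7a^2 + 1/3ab - 5b^2 + 25/3 → 1/3ab - 7a - 5b^2 + 25/3
  leading term ab: subtract (1/3b)·g_1 from 1/3ab - 7a - 5b^2 + 25/3 → -7a - 5b^2 + 1/3b + 25/3
  leading term a: subtract (-7)·g_1 from -7a - 5b^2 + 1/3b + 25/3 → -5b^2 + 1/3b + 4/3
  leading term b^2: subtract (-5b)·g_2 from -5b^2 + 1/3b + 4/3 → 16/3b + 4/3
  leading term b: subtract (16/3)·g_2 from 16/3b + 4/3 → -4
  leading term 1: no divisor's leading term divides it; move -4 to the remainder.
  normal form = -4.
The normal form is nonzero, so p ∉ I. Since p minus its normal form lies in I, I + (p) = I + (r) where r = -4; decide whether this ideal is the whole ring.
Here r = -4 is a nonzero constant, hence a unit: 1 ∈ I + (p), the Gröbner basis of I + (p) is {1}, and the enlarged system has no common solution — adjoining p is inconsistent.

Ideal membership is decidable via reduction modulo a Gröbner basis.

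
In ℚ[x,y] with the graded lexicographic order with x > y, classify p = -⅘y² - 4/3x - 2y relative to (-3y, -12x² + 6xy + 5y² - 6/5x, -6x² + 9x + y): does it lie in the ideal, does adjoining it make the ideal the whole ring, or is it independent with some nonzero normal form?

First compute the reduced Gröbner basis of I by Buchberger's algorithm.
f_1 = -3y, LT = y.
f_2 = -12x² + 6xy + 5y² - 6/5x, LT = x².
f_3 = -6x² + 9x + y, LT = x².

S(f_2,f_3): lcm = x². S = -½xy - 5/12y² + 8/5x + ⅙y.
  reduce S modulo (f_1, f_2, f_3):
  remainder 8/5x ≠ 0; add h_4 = 8/5x to the basis.

The other S-polynomials (S(f_1,f_2), S(f_1,f_3), S(f_1,h_4), S(f_2,h_4), S(f_3,h_4)) all reduce to 0 modulo the current basis, so we have a Gröbner basis.
Inter-reduce: drop elements whose leading term is divisible by another's, tail-reduce, and make monic.
Reduced Gröbner basis: {x, y}.
Label its elements g_1 = x, g_2 = y.

Reduce p = -⅘y² - 4/3x - 2y modulo G:
  leading term y²: subtract (-⅘y)·g_2 from -⅘y² - 4/3x - 2y → -4/3x - 2y
  leading term x: subtract (-4/3)·g_1 from -4/3x - 2y → -2y
  leading term y: subtract (-2)·g_2 from -2y → 0
  normal form = 0.
Since the normal form is 0, p ∈ I.

-⅘y² - 4/3x - 2y lies in I (it reduces to 0).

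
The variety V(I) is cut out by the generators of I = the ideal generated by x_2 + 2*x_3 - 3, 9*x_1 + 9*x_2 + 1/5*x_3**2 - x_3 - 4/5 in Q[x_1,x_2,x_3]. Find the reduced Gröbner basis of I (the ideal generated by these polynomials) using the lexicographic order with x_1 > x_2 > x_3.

G = {x_1 + 1/45*x_3**2 - 19/9*x_3 + 131/45, x_2 + 2*x_3 - 3}

f_1 = x_2 + 2*x_3 - 3, LT = x_2.
f_2 = 9*x_1 + 9*x_2 + 1/5*x_3**2 - x_3 - 4/5, LT = x_1.

S(f_1,f_2): leading monomials are coprime, so the S-polynomial reduces to 0 (Buchberger's first criterion).
Every S-polynomial of the final basis reduces to 0, so we have a Gröbner basis.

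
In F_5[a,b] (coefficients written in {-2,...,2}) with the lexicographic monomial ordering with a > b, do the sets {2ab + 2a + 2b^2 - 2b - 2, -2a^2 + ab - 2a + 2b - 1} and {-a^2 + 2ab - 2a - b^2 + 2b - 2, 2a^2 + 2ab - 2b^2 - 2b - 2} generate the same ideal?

Equality of ideals is decidable: compute both reduced Gröbner bases (unique for the ordering) and check whether they agree.
Buchberger on the first generating set:
f_1 = 2ab + 2a + 2b^2 - 2b - 2, LT = ab.
f_2 = -2a^2 + ab - 2a + 2b - 1, LT = a^2.

S(f_1,f_2): lcm = a^2b. S = a^2 - ab^2 - 2ab - a + b^2 + 2b.
  leading term a^2: subtract (2)·f_2 from a^2 - ab^2 - 2ab - a + b^2 + 2b → -ab^2 + ab - 2a + b^2 - 2b + 2
  leading term ab^2: subtract (2b)·f_1 from -ab^2 + ab - 2a + b^2 - 2b + 2 → 2ab - 2a + b^3 + 2b + 2
  leading term ab: subtract (1)·f_1 from 2ab - 2a + b^3 + 2b + 2 → a + b^3 - 2b^2 - b - 1
  leading term a: no divisor's leading term divides it; move a to the remainder.
  leading term b^3: no divisor's leading term divides it; move b^3 to the remainder.
  leading term b^2: no divisor's leading term divides it; move -2b^2 to the remainder.
  leading term b: no divisor's leading term divides it; move -b to the remainder.
  leading term 1: no divisor's leading term divides it; move -1 to the remainder.
  remainder a + b^3 - 2b^2 - b - 1 ≠ 0; add g_3 = a + b^3 - 2b^2 - b - 1 to the basis.

S(f_1,g_3): lcm = ab. S = a - b^4 + 2b^3 + 2b^2 - 1.
  leading term a: subtract (1)·g_3 from a - b^4 + 2b^3 + 2b^2 - 1 → -b^4 + b^3 - b^2 + b
  leading term b^4: no divisor's leading term divides it; move -b^4 to the remainder.
  leading term b^3: no divisor's leading term divides it; move b^3 to the remainder.
  leading term b^2: no divisor's leading term divides it; move -b^2 to the remainder.
  leading term b: no divisor's leading term divides it; move b to the remainder.
  remainder -b^4 + b^3 - b^2 + b ≠ 0; add g_4 = -b^4 + b^3 - b^2 + b to the basis.

The other S-polynomials (S(f_2,g_3), S(f_1,g_4), S(f_2,g_4), S(g_3,g_4)) all reduce to 0 modulo the current basis, so we have a Gröbner basis.
Inter-reduce: drop elements whose leading term is divisible by another's, tail-reduce, and make monic.
Reduced Gröbner basis: {a + b^3 - 2b^2 - b - 1, b^4 - b^3 + b^2 - b}.

Buchberger on the second generating set:
h_1 = -a^2 + 2ab - 2a - b^2 + 2b - 2, LT = a^2.
h_2 = 2a^2 + 2ab - 2b^2 - 2b - 2, LT = a^2.

S(h_1,h_2): lcm = a^2. S = 2ab + 2a + 2b^2 - b - 2.
  leading term ab: no divisor's leading term divides it; move 2ab to the remainder.
  leading term a: no divisor's leading term divides it; move 2a to the remainder.
  leading term b^2: no divisor's leading term divides it; move 2b^2 to the remainder.
  leading term b: no divisor's leading term divides it; move -b to the remainder.
  leading term 1: no divisor's leading term divides it; move -2 to the remainder.
  remainder 2ab + 2a + 2b^2 - b - 2 ≠ 0; add k_3 = 2ab + 2a + 2b^2 - b - 2 to the basis.

S(h_1,k_3): lcm = a^2b. S = -a^2 + 2ab^2 + a + b^3 - 2b^2 + 2b.
  leading term a^2: subtract (1)·h_1 from -a^2 + 2ab^2 + a + b^3 - 2b^2 + 2b → 2ab^2 - 2ab - 2a + b^3 - b^2 + 2
  leading term ab^2: subtract (b)·k_3 from 2ab^2 - 2ab - 2a + b^3 - b^2 + 2 → ab - 2a - b^3 + 2b + 2
  leading term ab: subtract (-2)·k_3 from ab - 2a - b^3 + 2b + 2 → 2a - b^3 - b^2 - 2
  leading term a: no divisor's leading term divides it; move 2a to the remainder.
  leading term b^3: no divisor's leading term divides it; move -b^3 to the remainder.
  leading term b^2: no divisor's leading term divides it; move -b^2 to the remainder.
  leading term 1: no divisor's leading term divides it; move -2 to the remainder.
  remainder 2a - b^3 - b^2 - 2 ≠ 0; add k_4 = 2a - b^3 - b^2 - 2 to the basis.

S(h_1,k_4): lcm = a^2. S = -2ab^3 - 2ab^2 - 2ab - 2a + b^2 - 2b + 2.
  leading term ab^3: subtract (-b^2)·k_3 from -2ab^3 - 2ab^2 - 2ab - 2a + b^2 - 2b + 2 → -2ab - 2a + 2b^4 - b^3 - b^2 - 2b + 2
  leading term ab: subtract (-1)·k_3 from -2ab - 2a + 2b^4 - b^3 - b^2 - 2b + 2 → 2b^4 - b^3 + b^2 + 2b
  leading term b^4: no divisor's leading term divides it; move 2b^4 to the remainder.
  leading term b^3: no divisor's leading term divides it; move -b^3 to the remainder.
  leading term b^2: no divisor's leading term divides it; move b^2 to the remainder.
  leading term b: no divisor's leading term divides it; move 2b to the remainder.
  remainder 2b^4 - b^3 + b^2 + 2b ≠ 0; add k_5 = 2b^4 - b^3 + b^2 + 2b to the basis.

The other S-polynomials (S(h_2,k_3), S(h_2,k_4), S(k_3,k_4), S(h_1,k_5), S(h_2,k_5), S(k_3,k_5), S(k_4,k_5)) all reduce to 0 modulo the current basis, so we have a Gröbner basis.
Inter-reduce: drop elements whose leading term is divisible by another's, tail-reduce, and make monic.
Reduced Gröbner basis: {a + 2b^3 + 2b^2 - 1, b^4 + 2b^3 - 2b^2 + b}.

Since the reduced bases disagree, the two ideals are not the same.

No, the ideals differ.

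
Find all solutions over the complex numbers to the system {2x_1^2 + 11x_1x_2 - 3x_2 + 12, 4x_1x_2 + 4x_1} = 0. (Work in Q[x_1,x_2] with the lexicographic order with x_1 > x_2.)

Compute a lex Gröbner basis by Buchberger's algorithm.
f_1 = 2x_1^2 + 11x_1x_2 - 3x_2 + 12, LT = x_1^2.
f_2 = 4x_1x_2 + 4x_1, LT = x_1x_2.

S(f_1,f_2): lcm = x_1^2x_2. S = -x_1^2 + 11/2x_1x_2^2 - 3/2x_2^2 + 6x_2.
  leading term x_1^2: subtract (-1/2)·f_1 from -x_1^2 + 11/2x_1x_2^2 - 3/2x_2^2 + 6x_2 → 11/2x_1x_2^2 + 11/2x_1x_2 - 3/2x_2^2 + 9/2x_2 + 6
  leading term x_1x_2^2: subtract (11/8x_2)·f_2 from 11/2x_1x_2^2 + 11/2x_1x_2 - 3/2x_2^2 + 9/2x_2 + 6 → -3/2x_2^2 + 9/2x_2 + 6
  leading term x_2^2: no divisor's leading term divides it; move -3/2x_2^2 to the remainder.
  leading term x_2: no divisor's leading term divides it; move 9/2x_2 to the remainder.
  leading term 1: no divisor's leading term divides it; move 6 to the remainder.
  remainder -3/2x_2^2 + 9/2x_2 + 6 ≠ 0; add h_3 = -3/2x_2^2 + 9/2x_2 + 6 to the basis.

The other S-polynomials (S(f_1,h_3), S(f_2,h_3)) all reduce to 0 modulo the current basis, so we have a Gröbner basis.
Inter-reduce: drop elements whose leading term is divisible by another's, tail-reduce, and make monic.
Reduced Gröbner basis: {x_1^2 - 11/2x_1 - 3/2x_2 + 6, x_1x_2 + x_1, x_2^2 - 3x_2 - 4}.

Elimination: the polynomial x_2^2 - 3x_2 - 4 lies in the elimination ideal for x_2, so x_2 ∈ {-1, 4}. For each such x_2, the remaining basis elements (now univariate) give the rest of the solution.
  x_2 = -1: the earlier basis element becomes x_1^2 - 11/2x_1 + 15/2 = 0, giving x_1 = 5/2, 3 — points (5/2, -1), (3, -1).
  x_2 = 4: the earlier basis elements become x_1^2 - 11/2x_1 = 0; 5x_1 = 0, giving x_1 = 0 — point (0, 4).
Substituting each solution back into the original system confirms all equations vanish.

{(5/2, -1), (3, -1), (0, 4)}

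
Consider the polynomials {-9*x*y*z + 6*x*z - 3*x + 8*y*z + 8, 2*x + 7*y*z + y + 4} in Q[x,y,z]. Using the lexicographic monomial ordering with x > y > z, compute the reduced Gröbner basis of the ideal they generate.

f_1 = -9*x*y*z + 6*x*z - 3*x + 8*y*z + 8, LT = x*y*z.
f_2 = 2*x + 7*y*z + y + 4, LT = x.

S(f_1,f_2): lcm = x*y*z. S = -2/3*x*z + 1/3*x - 7/2*y**2*z**2 - 1/2*y**2*z - 26/9*y*z - 8/9.
  reduce S modulo (f_1, f_2):
  remainder -7/2*y**2*z**2 - 1/2*y**2*z + 7/3*y*z**2 - 67/18*y*z - 1/6*y + 4/3*z - 14/9 ≠ 0; add g_3 = -7/2*y**2*z**2 - 1/2*y**2*z + 7/3*y*z**2 - 67/18*y*z - 1/6*y + 4/3*z - 14/9 to the basis.

The other S-polynomials (S(f_1,g_3), S(f_2,g_3)) all reduce to 0 modulo the current basis, so we have a Gröbner basis.
Inter-reduce: drop elements whose leading term is divisible by another's, tail-reduce, and make monic.

G = {x + 7/2*y*z + 1/2*y + 2, y**2*z**2 + 1/7*y**2*z - 2/3*y*z**2 + 67/63*y*z + 1/21*y - 8/21*z + 4/9}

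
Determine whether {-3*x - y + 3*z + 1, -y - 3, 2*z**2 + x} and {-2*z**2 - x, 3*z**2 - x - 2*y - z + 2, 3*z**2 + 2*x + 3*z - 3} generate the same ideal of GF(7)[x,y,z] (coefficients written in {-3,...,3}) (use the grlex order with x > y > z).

Equality of ideals is decidable: compute both reduced Gröbner bases (unique for the ordering) and check whether they agree.
Buchberger on the first generating set:
f_1 = -3*x - y + 3*z + 1, LT = x.
f_2 = -y - 3, LT = y.
f_3 = 2*z**2 + x, LT = z**2.

S(f_1,f_2): leading monomials are coprime, so the S-polynomial reduces to 0 (Buchberger's first criterion).
S(f_1,f_3): leading monomials are coprime, so the S-polynomial reduces to 0 (Buchberger's first criterion).
S(f_2,f_3): leading monomials are coprime, so the S-polynomial reduces to 0 (Buchberger's first criterion).
Every S-polynomial of the final basis reduces to 0, so we have a Gröbner basis.
Inter-reduce: drop elements whose leading term is divisible by another's, tail-reduce, and make monic.
Reduced Gröbner basis: {z**2 - 3*z + 3, x - z + 1, y + 3}.

Buchberger on the second generating set:
h_1 = -2*z**2 - x, LT = z**2.
h_2 = 3*z**2 - x - 2*y - z + 2, LT = z**2.
h_3 = 3*z**2 + 2*x + 3*z - 3, LT = z**2.

S(h_1,h_2): lcm = z**2. S = 2*x + 3*y - 2*z - 3.
  leading term x: no divisor's leading term divides it; move 2*x to the remainder.
  leading term y: no divisor's leading term divides it; move 3*y to the remainder.
  leading term z: no divisor's leading term divides it; move -2*z to the remainder.
  leading term 1: no divisor's leading term divides it; move -3 to the remainder.
  remainder 2*x + 3*y - 2*z - 3 ≠ 0; add k_4 = 2*x + 3*y - 2*z - 3 to the basis.

S(h_1,h_3): lcm = z**2. S = x - z + 1.
  leading term x: subtract (-3)·k_4 from x - z + 1 → 2*y - 1
  leading term y: no divisor's leading term divides it; move 2*y to the remainder.
  leading term 1: no divisor's leading term divides it; move -1 to the remainder.
  remainder 2*y - 1 ≠ 0; add k_5 = 2*y - 1 to the basis.

S(h_2,h_3): lcm = z**2. S = -x - 3*y + z - 3.
  leading term x: subtract (3)·k_4 from -x - 3*y + z - 3 → 2*y - 1
  leading term y: subtract (1)·k_5 from 2*y - 1 → 0
  remainder 0.

S(h_1,k_4): leading monomials are coprime, so the S-polynomial reduces to 0 (Buchberger's first criterion).
S(h_2,k_4): leading monomials are coprime, so the S-polynomial reduces to 0 (Buchberger's first criterion).
S(h_3,k_4): leading monomials are coprime, so the S-polynomial reduces to 0 (Buchberger's first criterion).
S(h_1,k_5): leading monomials are coprime, so the S-polynomial reduces to 0 (Buchberger's first criterion).
S(h_2,k_5): leading monomials are coprime, so the S-polynomial reduces to 0 (Buchberger's first criterion).
S(h_3,k_5): leading monomials are coprime, so the S-polynomial reduces to 0 (Buchberger's first criterion).
S(k_4,k_5): leading monomials are coprime, so the S-polynomial reduces to 0 (Buchberger's first criterion).
Every S-polynomial of the final basis reduces to 0, so we have a Gröbner basis.
Inter-reduce: drop elements whose leading term is divisible by another's, tail-reduce, and make monic.
Reduced Gröbner basis: {z**2 - 3*z + 3, x - z + 1, y + 3}.

These coincide, so the ideals are equal.

Yes, the ideals are equal.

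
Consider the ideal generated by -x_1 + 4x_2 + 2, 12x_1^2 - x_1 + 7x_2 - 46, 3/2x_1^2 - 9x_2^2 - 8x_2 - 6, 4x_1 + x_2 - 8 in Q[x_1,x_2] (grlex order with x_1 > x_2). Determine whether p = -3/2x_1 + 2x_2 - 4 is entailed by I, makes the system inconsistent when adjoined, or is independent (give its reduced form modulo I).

Adjoining -3/2x_1 + 2x_2 - 4 makes the ideal the whole ring: the system is inconsistent.

First compute the reduced Gröbner basis of I by Buchberger's algorithm.
f_1 = -x_1 + 4x_2 + 2, LT = x_1.
f_2 = 12x_1^2 - x_1 + 7x_2 - 46, LT = x_1^2.
f_3 = 3/2x_1^2 - 9x_2^2 - 8x_2 - 6, LT = x_1^2.
f_4 = 4x_1 + x_2 - 8, LT = x_1.

S(f_1,f_2): lcm = x_1^2. S = -4x_1x_2 - 23/12x_1 - 7/12x_2 + 23/6.
  leading term x_1x_2: subtract (4x_2)·f_1 from -4x_1x_2 - 23/12x_1 - 7/12x_2 + 23/6 → -16x_2^2 - 23/12x_1 - 103/12x_2 + 23/6
  leading term x_2^2: no divisor's leading term divides it; move -16x_2^2 to the remainder.
  leading term x_1: subtract (23/12)·f_1 from -23/12x_1 - 103/12x_2 + 23/6 → -65/4x_2
  leading term x_2: no divisor's leading term divides it; move -65/4x_2 to the remainder.
  remainder -16x_2^2 - 65/4x_2 ≠ 0; add h_5 = -16x_2^2 - 65/4x_2 to the basis.

S(f_1,f_3): lcm = x_1^2. S = -4x_1x_2 + 6x_2^2 - 2x_1 + 16/3x_2 + 4.
  leading term x_1x_2: subtract (4x_2)·f_1 from -4x_1x_2 + 6x_2^2 - 2x_1 + 16/3x_2 + 4 → -10x_2^2 - 2x_1 - 8/3x_2 + 4
  leading term x_2^2: subtract (5/8)·h_5 from -10x_2^2 - 2x_1 - 8/3x_2 + 4 → -2x_1 + 719/96x_2 + 4
  leading term x_1: subtract (2)·f_1 from -2x_1 + 719/96x_2 + 4 → -49/96x_2
  leading term x_2: no divisor's leading term divides it; move -49/96x_2 to the remainder.
  remainder -49/96x_2 ≠ 0; add h_6 = -49/96x_2 to the basis.

S(f_1,f_4): lcm = x_1. S = -17/4x_2.
  leading term x_2: subtract (408/49)·h_6 from -17/4x_2 → 0
  remainder 0.

S(f_2,f_3): lcm = x_1^2. S = 6x_2^2 - 1/12x_1 + 71/12x_2 + 1/6.
  leading term x_2^2: subtract (-3/8)·h_5 from 6x_2^2 - 1/12x_1 + 71/12x_2 + 1/6 → -1/12x_1 - 17/96x_2 + 1/6
  leading term x_1: subtract (1/12)·f_1 from -1/12x_1 - 17/96x_2 + 1/6 → -49/96x_2
  leading term x_2: subtract (1)·h_6 from -49/96x_2 → 0
  remainder 0.

S(f_2,f_4): lcm = x_1^2. S = -1/4x_1x_2 + 23/12x_1 + 7/12x_2 - 23/6.
  leading term x_1x_2: subtract (1/4x_2)·f_1 from -1/4x_1x_2 + 23/12x_1 + 7/12x_2 - 23/6 → -x_2^2 + 23/12x_1 + 1/12x_2 - 23/6
  leading term x_2^2: subtract (1/16)·h_5 from -x_2^2 + 23/12x_1 + 1/12x_2 - 23/6 → 23/12x_1 + 211/192x_2 - 23/6
  leading term x_1: subtract (-23/12)·f_1 from 23/12x_1 + 211/192x_2 - 23/6 → 561/64x_2
  leading term x_2: subtract (-1683/98)·h_6 from 561/64x_2 → 0
  remainder 0.

S(f_3,f_4): lcm = x_1^2. S = -1/4x_1x_2 - 6x_2^2 + 2x_1 - 16/3x_2 - 4.
  leading term x_1x_2: subtract (1/4x_2)·f_1 from -1/4x_1x_2 - 6x_2^2 + 2x_1 - 16/3x_2 - 4 → -7x_2^2 + 2x_1 - 35/6x_2 - 4
  leading term x_2^2: subtract (7/16)·h_5 from -7x_2^2 + 2x_1 - 35/6x_2 - 4 → 2x_1 + 245/192x_2 - 4
  leading term x_1: subtract (-2)·f_1 from 2x_1 + 245/192x_2 - 4 → 1781/192x_2
  leading term x_2: subtract (-1781/98)·h_6 from 1781/192x_2 → 0
  remainder 0.

S(f_1,h_5): leading monomials are coprime, so the S-polynomial reduces to 0 (Buchberger's first criterion).
S(f_2,h_5): leading monomials are coprime, so the S-polynomial reduces to 0 (Buchberger's first criterion).
S(f_3,h_5): leading monomials are coprime, so the S-polynomial reduces to 0 (Buchberger's first criterion).
S(f_4,h_5): leading monomials are coprime, so the S-polynomial reduces to 0 (Buchberger's first criterion).
S(f_1,h_6): leading monomials are coprime, so the S-polynomial reduces to 0 (Buchberger's first criterion).
S(f_2,h_6): leading monomials are coprime, so the S-polynomial reduces to 0 (Buchberger's first criterion).
S(f_3,h_6): leading monomials are coprime, so the S-polynomial reduces to 0 (Buchberger's first criterion).
S(f_4,h_6): leading monomials are coprime, so the S-polynomial reduces to 0 (Buchberger's first criterion).
S(h_5,h_6): lcm = x_2^2. S = 65/64x_2.
  leading term x_2: subtract (-195/98)·h_6 from 65/64x_2 → 0
  remainder 0.

Every S-polynomial of the final basis reduces to 0, so we have a Gröbner basis.
Inter-reduce: drop elements whose leading term is divisible by another's, tail-reduce, and make monic.
Reduced Gröbner basis: {x_1 - 2, x_2}.
Label its elements g_1 = x_1 - 2, g_2 = x_2.

Reduce p = -3/2x_1 + 2x_2 - 4 modulo G:
  leading term x_1: subtract (-3/2)·g_1 from -3/2x_1 + 2x_2 - 4 → 2x_2 - 7
  leading term x_2: subtract (2)·g_2 from 2x_2 - 7 → -7
  leading term 1: no divisor's leading term divides it; move -7 to the remainder.
  normal form = -7.
The normal form is nonzero, so p ∉ I. Since p minus its normal form lies in I, I + (p) = I + (r) where r = -7; decide whether this ideal is the whole ring.
Here r = -7 is a nonzero constant, hence a unit: 1 ∈ I + (p), the Gröbner basis of I + (p) is {1}, and the enlarged system has no common solution — adjoining p is inconsistent.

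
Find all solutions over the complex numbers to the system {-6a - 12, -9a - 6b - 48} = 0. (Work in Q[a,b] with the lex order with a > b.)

{(-2, -5)}

Compute a lex Gröbner basis by Buchberger's algorithm.
f_1 = -6a - 12, LT = a.
f_2 = -9a - 6b - 48, LT = a.

S(f_1,f_2): lcm = a. S = -\tfrac{2}{3}b - \tfrac{10}{3}.
  reduce S modulo (f_1, f_2):
  remainder -\tfrac{2}{3}b - \tfrac{10}{3} ≠ 0; add h_3 = -\tfrac{2}{3}b - \tfrac{10}{3} to the basis.

The other S-polynomials (S(f_1,h_3), S(f_2,h_3)) all reduce to 0 modulo the current basis, so we have a Gröbner basis.
Inter-reduce: drop elements whose leading term is divisible by another's, tail-reduce, and make monic.
Reduced Gröbner basis: {a + 2, b + 5}.

The lex basis is triangular: the last element involves only b. Solving b + 5 = 0 gives b ∈ {-5}; substituting each value into the earlier elements determines the remaining variables.
  b = -5: the earlier basis element becomes a + 2 = 0, giving a = -2 — point (-2, -5).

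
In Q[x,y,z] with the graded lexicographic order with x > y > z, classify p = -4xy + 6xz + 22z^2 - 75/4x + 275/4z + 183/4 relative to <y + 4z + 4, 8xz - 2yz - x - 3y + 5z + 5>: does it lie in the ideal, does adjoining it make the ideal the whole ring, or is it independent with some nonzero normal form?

Adjoining -4xy + 6xz + 22z^2 - 75/4x + 275/4z + 183/4 makes the ideal the whole ring: the system is inconsistent.

First compute the reduced Gröbner basis of I by Buchberger's algorithm.
f_1 = y + 4z + 4, LT = y.
f_2 = 8xz - 2yz - x - 3y + 5z + 5, LT = xz.

The S-polynomials (S(f_1,f_2)) all reduce to 0 modulo the current basis, so we have a Gröbner basis.
Inter-reduce: drop elements whose leading term is divisible by another's, tail-reduce, and make monic.
Reduced Gröbner basis: {xz + z^2 - 1/8x + 25/8z + 17/8, y + 4z + 4}.
Label its elements g_1 = xz + z^2 - 1/8x + 25/8z + 17/8, g_2 = y + 4z + 4.

Reduce p = -4xy + 6xz + 22z^2 - 75/4x + 275/4z + 183/4 modulo G:
  leading term xy: subtract (-4x)·g_2 from -4xy + 6xz + 22z^2 - 75/4x + 275/4z + 183/4 → 22xz + 22z^2 - 11/4x + 275/4z + 183/4
  leading term xz: subtract (22)·g_1 from 22xz + 22z^2 - 11/4x + 275/4z + 183/4 → -1
  leading term 1: no divisor's leading term divides it; move -1 to the remainder.
  normal form = -1.
The normal form is nonzero, so p ∉ I. Since p minus its normal form lies in I, I + (p) = I + (r) where r = -1; decide whether this ideal is the whole ring.
Here r = -1 is a nonzero constant, hence a unit: 1 ∈ I + (p), the Gröbner basis of I + (p) is {1}, and the enlarged system has no common solution — adjoining p is inconsistent.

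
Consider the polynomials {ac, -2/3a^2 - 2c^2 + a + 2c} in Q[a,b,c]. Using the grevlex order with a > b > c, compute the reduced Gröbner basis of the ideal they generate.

G = {c^3 - c^2, a^2 + 3c^2 - 3/2a - 3c, ac}

f_1 = ac, LT = ac.
f_2 = -2/3a^2 - 2c^2 + a + 2c, LT = a^2.

S(f_1,f_2): lcm = a^2c. S = -3c^3 + 3/2ac + 3c^2.
  reduce S modulo (f_1, f_2):
  remainder -3c^3 + 3c^2 ≠ 0; add g_3 = -3c^3 + 3c^2 to the basis.

The other S-polynomials (S(f_1,g_3), S(f_2,g_3)) all reduce to 0 modulo the current basis, so we have a Gröbner basis.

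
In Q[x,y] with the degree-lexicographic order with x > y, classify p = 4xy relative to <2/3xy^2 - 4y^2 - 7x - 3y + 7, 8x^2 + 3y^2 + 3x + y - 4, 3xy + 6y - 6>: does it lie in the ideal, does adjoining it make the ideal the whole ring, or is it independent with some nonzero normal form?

First compute the reduced Gröbner basis of I by Buchberger's algorithm.
f_1 = 2/3xy^2 - 4y^2 - 7x - 3y + 7, LT = xy^2.
f_2 = 8x^2 + 3y^2 + 3x + y - 4, LT = x^2.
f_3 = 3xy + 6y - 6, LT = xy.

S(f_1,f_2): lcm = x^2y^2. S = -3/8y^4 - 51/8xy^2 - 1/8y^3 - 21/2x^2 - 9/2xy + 1/2y^2 + 21/2x.
  reduce S modulo (f_1, f_2, f_3):
  remainder -3/8y^4 - 1/8y^3 - 541/16y^2 - 105/2x - 147/8y + 843/16 ≠ 0; add h_4 = -3/8y^4 - 1/8y^3 - 541/16y^2 - 105/2x - 147/8y + 843/16 to the basis.

S(f_1,f_3): lcm = xy^2. S = -8y^2 - 21/2x - 5/2y + 21/2.
  reduce S modulo (f_1, f_2, f_3, h_4):
  remainder -8y^2 - 21/2x - 5/2y + 21/2 ≠ 0; add h_5 = -8y^2 - 21/2x - 5/2y + 21/2 to the basis.

S(f_2,f_3): lcm = x^2y. S = 3/8y^3 - 13/8xy + 1/8y^2 + 2x - 1/2y.
  reduce S modulo (f_1, f_2, f_3, h_4, h_5):
  remainder 4075/2048x + 8651/2048y - 8651/2048 ≠ 0; add h_6 = 4075/2048x + 8651/2048y - 8651/2048 to the basis.

S(f_3,h_4): lcm = xy^4. S = -1/3xy^3 + 2y^4 - 541/6xy^2 - 2y^3 - 140x^2 - 49xy + 281/2x.
  reduce S modulo (f_1, f_2, f_3, h_4, h_5, h_6):
  remainder 585833/4075y - 585833/4075 ≠ 0; add h_7 = 585833/4075y - 585833/4075 to the basis.

The other S-polynomials (S(f_1,h_4), S(f_2,h_4), S(f_1,h_5), S(f_2,h_5), S(f_3,h_5), S(h_4,h_5), S(f_1,h_6), S(f_2,h_6), S(f_3,h_6), S(h_4,h_6), S(h_5,h_6), S(f_1,h_7), S(f_2,h_7), S(f_3,h_7), S(h_4,h_7), S(h_5,h_7), S(h_6,h_7)) all reduce to 0 modulo the current basis, so we have a Gröbner basis.
Inter-reduce: drop elements whose leading term is divisible by another's, tail-reduce, and make monic.
Reduced Gröbner basis: {x, y - 1}.
Label its elements g_1 = x, g_2 = y - 1.

Reduce p = 4xy modulo G:
  leading term xy: subtract (4y)·g_1 from 4xy → 0
  normal form = 0.
Since the normal form is 0, p ∈ I.

The remainder on division by a Gröbner basis is unique — it is the normal form.

4xy lies in I (it reduces to 0).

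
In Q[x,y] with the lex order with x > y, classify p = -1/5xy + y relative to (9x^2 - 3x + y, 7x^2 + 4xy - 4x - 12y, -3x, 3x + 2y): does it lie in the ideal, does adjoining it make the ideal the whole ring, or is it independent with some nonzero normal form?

First compute the reduced Gröbner basis of I by Buchberger's algorithm.
f_1 = 9x^2 - 3x + y, LT = x^2.
f_2 = 7x^2 + 4xy - 4x - 12y, LT = x^2.
f_3 = -3x, LT = x.
f_4 = 3x + 2y, LT = x.

S(f_1,f_2): lcm = x^2. S = -4/7xy + 5/21x + 115/63y.
  leading term xy: subtract (4/21y)·f_3 from -4/7xy + 5/21x + 115/63y → 5/21x + 115/63y
  leading term x: subtract (-5/63)·f_3 from 5/21x + 115/63y → 115/63y
  leading term y: no divisor's leading term divides it; move 115/63y to the remainder.
  remainder 115/63y ≠ 0; add h_5 = 115/63y to the basis.

The other S-polynomials (S(f_1,f_3), S(f_1,f_4), S(f_2,f_3), S(f_2,f_4), S(f_3,f_4), S(f_1,h_5), S(f_2,h_5), S(f_3,h_5), S(f_4,h_5)) all reduce to 0 modulo the current basis, so we have a Gröbner basis.
Inter-reduce: drop elements whose leading term is divisible by another's, tail-reduce, and make monic.
Reduced Gröbner basis: {x, y}.
Label its elements g_1 = x, g_2 = y.

Reduce p = -1/5xy + y modulo G:
  leading term xy: subtract (-1/5y)·g_1 from -1/5xy + y → y
  leading term y: subtract (1)·g_2 from y → 0
  normal form = 0.
Since the normal form is 0, p ∈ I.

-1/5xy + y lies in I (it reduces to 0).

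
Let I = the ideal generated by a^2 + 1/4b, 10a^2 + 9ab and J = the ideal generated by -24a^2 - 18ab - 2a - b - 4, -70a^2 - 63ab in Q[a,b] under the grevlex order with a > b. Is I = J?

No, the ideals differ.

Since reduced Gröbner bases are canonical representatives of ideals under a given ordering, it suffices to compute and compare them.
Buchberger on the first generating set:
f_1 = a^2 + 1/4b, LT = a^2.
f_2 = 10a^2 + 9ab, LT = a^2.

S(f_1,f_2): lcm = a^2. S = -9/10ab + 1/4b.
  leading term ab: no divisor's leading term divides it; move -9/10ab to the remainder.
  leading term b: no divisor's leading term divides it; move 1/4b to the remainder.
  remainder -9/10ab + 1/4b ≠ 0; add g_3 = -9/10ab + 1/4b to the basis.

S(f_1,g_3): lcm = a^2b. S = 5/18ab + 1/4b^2.
  leading term ab: subtract (-25/81)·g_3 from 5/18ab + 1/4b^2 → 1/4b^2 + 25/324b
  leading term b^2: no divisor's leading term divides it; move 1/4b^2 to the remainder.
  leading term b: no divisor's leading term divides it; move 25/324b to the remainder.
  remainder 1/4b^2 + 25/324b ≠ 0; add g_4 = 1/4b^2 + 25/324b to the basis.

The other S-polynomials (S(f_2,g_3), S(f_1,g_4), S(f_2,g_4), S(g_3,g_4)) all reduce to 0 modulo the current basis, so we have a Gröbner basis.
Inter-reduce: drop elements whose leading term is divisible by another's, tail-reduce, and make monic.
Reduced Gröbner basis: {a^2 + 1/4b, ab - 5/18b, b^2 + 25/81b}.

Buchberger on the second generating set:
h_1 = -24a^2 - 18ab - 2a - b - 4, LT = a^2.
h_2 = -70a^2 - 63ab, LT = a^2.

S(h_1,h_2): lcm = a^2. S = -3/20ab + 1/12a + 1/24b + 1/6.
  leading term ab: no divisor's leading term divides it; move -3/20ab to the remainder.
  leading term a: no divisor's leading term divides it; move 1/12a to the remainder.
  leading term b: no divisor's leading term divides it; move 1/24b to the remainder.
  leading term 1: no divisor's leading term divides it; move 1/6 to the remainder.
  remainder -3/20ab + 1/12a + 1/24b + 1/6 ≠ 0; add k_3 = -3/20ab + 1/12a + 1/24b + 1/6 to the basis.

S(h_1,k_3): lcm = a^2b. S = 3/4ab^2 + 5/9a^2 + 13/36ab + 1/24b^2 + 10/9a + 1/6b.
  leading term ab^2: subtract (-5b)·k_3 from 3/4ab^2 + 5/9a^2 + 13/36ab + 1/24b^2 + 10/9a + 1/6b → 5/9a^2 + 7/9ab + 1/4b^2 + 10/9a + b
  leading term a^2: subtract (-5/216)·h_1 from 5/9a^2 + 7/9ab + 1/4b^2 + 10/9a + b → 13/36ab + 1/4b^2 + 115/108a + 211/216b - 5/54
  leading term ab: subtract (-65/27)·k_3 from 13/36ab + 1/4b^2 + 115/108a + 211/216b - 5/54 → 1/4b^2 + 205/162a + 349/324b + 25/81
  leading term b^2: no divisor's leading term divides it; move 1/4b^2 to the remainder.
  leading term a: no divisor's leading term divides it; move 205/162a to the remainder.
  leading term b: no divisor's leading term divides it; move 349/324b to the remainder.
  leading term 1: no divisor's leading term divides it; move 25/81 to the remainder.
  remainder 1/4b^2 + 205/162a + 349/324b + 25/81 ≠ 0; add k_4 = 1/4b^2 + 205/162a + 349/324b + 25/81 to the basis.

The other S-polynomials (S(h_2,k_3), S(h_1,k_4), S(h_2,k_4), S(k_3,k_4)) all reduce to 0 modulo the current basis, so we have a Gröbner basis.
Inter-reduce: drop elements whose leading term is divisible by another's, tail-reduce, and make monic.
Reduced Gröbner basis: {a^2 + 1/2a + 1/4b + 1, ab - 5/9a - 5/18b - 10/9, b^2 + 410/81a + 349/81b + 100/81}.

Since the reduced bases disagree, the two ideals are not the same.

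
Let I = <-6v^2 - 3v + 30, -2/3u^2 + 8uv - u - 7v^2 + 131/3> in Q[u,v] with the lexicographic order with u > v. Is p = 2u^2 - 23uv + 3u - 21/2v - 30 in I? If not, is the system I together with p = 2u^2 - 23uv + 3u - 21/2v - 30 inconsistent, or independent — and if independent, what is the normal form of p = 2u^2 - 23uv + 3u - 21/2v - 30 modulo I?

First compute the reduced Gröbner basis of I by Buchberger's algorithm.
f_1 = -6v^2 - 3v + 30, LT = v^2.
f_2 = -2/3u^2 + 8uv - u - 7v^2 + 131/3, LT = u^2.

The S-polynomials (S(f_1,f_2)) all reduce to 0 modulo the current basis, so we have a Gröbner basis.
Inter-reduce: drop elements whose leading term is divisible by another's, tail-reduce, and make monic.
Reduced Gröbner basis: {u^2 - 12uv + 3/2u - 21/4v - 13, v^2 + 1/2v - 5}.
Label its elements g_1 = u^2 - 12uv + 3/2u - 21/4v - 13, g_2 = v^2 + 1/2v - 5.

Reduce p = 2u^2 - 23uv + 3u - 21/2v - 30 modulo G:
  leading term u^2: subtract (2)·g_1 from 2u^2 - 23uv + 3u - 21/2v - 30 → uv - 4
  leading term uv: no divisor's leading term divides it; move uv to the remainder.
  leading term 1: no divisor's leading term divides it; move -4 to the remainder.
  normal form = uv - 4.
The normal form is nonzero, so p ∉ I. Since p minus its normal form lies in I, I + (p) = I + (r) where r = uv - 4; decide whether this ideal is the whole ring.
Run Buchberger on G together with r (pairs among the g_i already reduce to 0 since G is a Gröbner basis):
g_1 = u^2 - 12uv + 3/2u - 21/4v - 13, LT = u^2.
g_2 = v^2 + 1/2v - 5, LT = v^2.
r = uv - 4, LT = uv.

S(g_1,r): lcm = u^2v. S = -12uv^2 + 3/2uv + 4u - 21/4v^2 - 13v.
  leading term uv^2: subtract (-12u)·g_2 from -12uv^2 + 3/2uv + 4u - 21/4v^2 - 13v → 15/2uv - 56u - 21/4v^2 - 13v
  leading term uv: subtract (15/2)·r from 15/2uv - 56u - 21/4v^2 - 13v → -56u - 21/4v^2 - 13v + 30
  leading term u: no divisor's leading term divides it; move -56u to the remainder.
  leading term v^2: subtract (-21/4)·g_2 from -21/4v^2 - 13v + 30 → -83/8v + 15/4
  leading term v: no divisor's leading term divides it; move -83/8v to the remainder.
  leading term 1: no divisor's leading term divides it; move 15/4 to the remainder.
  remainder -56u - 83/8v + 15/4 ≠ 0; add m_4 = -56u - 83/8v + 15/4 to the basis.

S(g_2,r): lcm = uv^2. S = 1/2uv - 5u + 4v.
  leading term uv: subtract (1/2)·r from 1/2uv - 5u + 4v → -5u + 4v + 2
  leading term u: subtract (5/56)·m_4 from -5u + 4v + 2 → 2207/448v + 373/224
  leading term v: no divisor's leading term divides it; move 2207/448v to the remainder.
  leading term 1: no divisor's leading term divides it; move 373/224 to the remainder.
  remainder 2207/448v + 373/224 ≠ 0; add m_5 = 2207/448v + 373/224 to the basis.

S(g_1,m_4): lcm = u^2. S = -5459/448uv + 351/224u - 21/4v - 13.
  leading term uv: subtract (-5459/448)·r from -5459/448uv + 351/224u - 21/4v - 13 → 351/224u - 21/4v - 6915/112
  leading term u: subtract (-351/12544)·m_4 from 351/224u - 21/4v - 6915/112 → -555981/100352v - 3092655/50176
  leading term v: subtract (-555981/494368)·m_5 from -555981/100352v - 3092655/50176 → -3693141/61796
  leading term 1: no divisor's leading term divides it; move -3693141/61796 to the remainder.
  remainder -3693141/61796 ≠ 0; add m_6 = -3693141/61796 to the basis.

The other S-polynomials (S(g_1,g_2), S(g_2,m_4), S(r,m_4), S(g_1,m_5), S(g_2,m_5), S(r,m_5), S(m_4,m_5), S(g_1,m_6), S(g_2,m_6), S(r,m_6), S(m_4,m_6), S(m_5,m_6)) all reduce to 0 modulo the current basis, so we have a Gröbner basis.
Inter-reduce: drop elements whose leading term is divisible by another's, tail-reduce, and make monic.
Reduced Gröbner basis: {1}.
The reduced Gröbner basis of I + (p) is {1}: the ideal is the whole ring, so the enlarged system has no common solution — adjoining p is inconsistent.

Adjoining 2u^2 - 23uv + 3u - 21/2v - 30 makes the ideal the whole ring: the system is inconsistent.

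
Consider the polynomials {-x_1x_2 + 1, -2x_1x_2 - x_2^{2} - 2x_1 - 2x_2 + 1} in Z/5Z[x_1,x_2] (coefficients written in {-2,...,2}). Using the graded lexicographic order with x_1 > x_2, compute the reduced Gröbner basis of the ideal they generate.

G = {x_1^{2} - 2x_1 - 2x_2 + 1, x_1x_2 - 1, x_2^{2} + 2x_1 + 2x_2 + 1}

The reduced Gröbner basis is the canonical form of the ideal for this ordering.

f_1 = -x_1x_2 + 1, LT = x_1x_2.
f_2 = -2x_1x_2 - x_2^{2} - 2x_1 - 2x_2 + 1, LT = x_1x_2.

S(f_1,f_2): lcm = x_1x_2. S = 2x_2^{2} - x_1 - x_2 + 2.
  leading term x_2^{2}: no divisor's leading term divides it; move 2x_2^{2} to the remainder.
  leading term x_1: no divisor's leading term divides it; move -x_1 to the remainder.
  leading term x_2: no divisor's leading term divides it; move -x_2 to the remainder.
  leading term 1: no divisor's leading term divides it; move 2 to the remainder.
  remainder 2x_2^{2} - x_1 - x_2 + 2 ≠ 0; add g_3 = 2x_2^{2} - x_1 - x_2 + 2 to the basis.

S(f_1,g_3): lcm = x_1x_2^{2}. S = -2x_1^{2} - 2x_1x_2 - x_1 - x_2.
  leading term x_1^{2}: no divisor's leading term divides it; move -2x_1^{2} to the remainder.
  leading term x_1x_2: subtract (2)·f_1 from -2x_1x_2 - x_1 - x_2 → -x_1 - x_2 - 2
  leading term x_1: no divisor's leading term divides it; move -x_1 to the remainder.
  leading term x_2: no divisor's leading term divides it; move -x_2 to the remainder.
  leading term 1: no divisor's leading term divides it; move -2 to the remainder.
  remainder -2x_1^{2} - x_1 - x_2 - 2 ≠ 0; add g_4 = -2x_1^{2} - x_1 - x_2 - 2 to the basis.

S(f_2,g_3): lcm = x_1x_2^{2}. S = -2x_2^{3} - 2x_1^{2} - x_1x_2 + x_2^{2} - x_1 + 2x_2.
  leading term x_2^{3}: subtract (-x_2)·g_3 from -2x_2^{3} - 2x_1^{2} - x_1x_2 + x_2^{2} - x_1 + 2x_2 → -2x_1^{2} - 2x_1x_2 - x_1 - x_2
  leading term x_1^{2}: subtract (1)·g_4 from -2x_1^{2} - 2x_1x_2 - x_1 - x_2 → -2x_1x_2 + 2
  leading term x_1x_2: subtract (2)·f_1 from -2x_1x_2 + 2 → 0
  remainder 0.

S(f_1,g_4): lcm = x_1^{2}x_2. S = 2x_1x_2 + 2x_2^{2} - x_1 - x_2.
  leading term x_1x_2: subtract (-2)·f_1 from 2x_1x_2 + 2x_2^{2} - x_1 - x_2 → 2x_2^{2} - x_1 - x_2 + 2
  leading term x_2^{2}: subtract (1)·g_3 from 2x_2^{2} - x_1 - x_2 + 2 → 0
  remainder 0.

S(f_2,g_4): lcm = x_1^{2}x_2. S = -2x_1x_2^{2} + x_1^{2} - 2x_1x_2 + 2x_2^{2} + 2x_1 - x_2.
  leading term x_1x_2^{2}: subtract (2x_2)·f_1 from -2x_1x_2^{2} + x_1^{2} - 2x_1x_2 + 2x_2^{2} + 2x_1 - x_2 → x_1^{2} - 2x_1x_2 + 2x_2^{2} + 2x_1 + 2x_2
  leading term x_1^{2}: subtract (2)·g_4 from x_1^{2} - 2x_1x_2 + 2x_2^{2} + 2x_1 + 2x_2 → -2x_1x_2 + 2x_2^{2} - x_1 - x_2 - 1
  leading term x_1x_2: subtract (2)·f_1 from -2x_1x_2 + 2x_2^{2} - x_1 - x_2 - 1 → 2x_2^{2} - x_1 - x_2 + 2
  leading term x_2^{2}: subtract (1)·g_3 from 2x_2^{2} - x_1 - x_2 + 2 → 0
  remainder 0.

S(g_3,g_4): leading monomials are coprime, so the S-polynomial reduces to 0 (Buchberger's first criterion).
Every S-polynomial of the final basis reduces to 0, so we have a Gröbner basis.
Inter-reduce: drop elements whose leading term is divisible by another's, tail-reduce, and make monic.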